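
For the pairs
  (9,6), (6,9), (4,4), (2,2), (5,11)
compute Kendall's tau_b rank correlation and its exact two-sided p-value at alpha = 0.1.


Step 1: Enumerate the 10 unordered pairs (i,j) with i<j and classify each by sign(x_j-x_i) * sign(y_j-y_i).
  (1,2):dx=-3,dy=+3->D; (1,3):dx=-5,dy=-2->C; (1,4):dx=-7,dy=-4->C; (1,5):dx=-4,dy=+5->D
  (2,3):dx=-2,dy=-5->C; (2,4):dx=-4,dy=-7->C; (2,5):dx=-1,dy=+2->D; (3,4):dx=-2,dy=-2->C
  (3,5):dx=+1,dy=+7->C; (4,5):dx=+3,dy=+9->C
Step 2: C = 7, D = 3, total pairs = 10.
Step 3: tau = (C - D)/(n(n-1)/2) = (7 - 3)/10 = 0.400000.
Step 4: Exact two-sided p-value (enumerate n! = 120 permutations of y under H0): p = 0.483333.
Step 5: alpha = 0.1. fail to reject H0.

tau_b = 0.4000 (C=7, D=3), p = 0.483333, fail to reject H0.


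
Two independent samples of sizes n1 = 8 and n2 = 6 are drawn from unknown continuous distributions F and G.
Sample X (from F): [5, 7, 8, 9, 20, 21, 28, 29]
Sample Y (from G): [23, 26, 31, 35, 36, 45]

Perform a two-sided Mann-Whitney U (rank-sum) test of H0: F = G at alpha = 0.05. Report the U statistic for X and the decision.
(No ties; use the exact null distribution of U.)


Step 1: Combine and sort all 14 observations; assign midranks.
sorted (value, group): (5,X), (7,X), (8,X), (9,X), (20,X), (21,X), (23,Y), (26,Y), (28,X), (29,X), (31,Y), (35,Y), (36,Y), (45,Y)
ranks: 5->1, 7->2, 8->3, 9->4, 20->5, 21->6, 23->7, 26->8, 28->9, 29->10, 31->11, 35->12, 36->13, 45->14
Step 2: Rank sum for X: R1 = 1 + 2 + 3 + 4 + 5 + 6 + 9 + 10 = 40.
Step 3: U_X = R1 - n1(n1+1)/2 = 40 - 8*9/2 = 40 - 36 = 4.
       U_Y = n1*n2 - U_X = 48 - 4 = 44.
Step 4: No ties, so the exact null distribution of U (based on enumerating the C(14,8) = 3003 equally likely rank assignments) gives the two-sided p-value.
Step 5: p-value = 0.007992; compare to alpha = 0.05. reject H0.

U_X = 4, p = 0.007992, reject H0 at alpha = 0.05.


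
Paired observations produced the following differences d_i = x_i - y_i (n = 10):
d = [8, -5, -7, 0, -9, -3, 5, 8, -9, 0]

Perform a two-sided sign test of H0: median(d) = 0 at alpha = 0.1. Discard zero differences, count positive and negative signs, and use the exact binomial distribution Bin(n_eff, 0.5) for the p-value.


Step 1: Discard zero differences. Original n = 10; n_eff = number of nonzero differences = 8.
Nonzero differences (with sign): +8, -5, -7, -9, -3, +5, +8, -9
Step 2: Count signs: positive = 3, negative = 5.
Step 3: Under H0: P(positive) = 0.5, so the number of positives S ~ Bin(8, 0.5).
Step 4: Two-sided exact p-value = sum of Bin(8,0.5) probabilities at or below the observed probability = 0.726562.
Step 5: alpha = 0.1. fail to reject H0.

n_eff = 8, pos = 3, neg = 5, p = 0.726562, fail to reject H0.


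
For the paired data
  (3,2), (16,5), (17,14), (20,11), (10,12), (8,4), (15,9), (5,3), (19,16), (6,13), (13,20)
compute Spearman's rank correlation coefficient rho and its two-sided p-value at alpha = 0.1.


Step 1: Rank x and y separately (midranks; no ties here).
rank(x): 3->1, 16->8, 17->9, 20->11, 10->5, 8->4, 15->7, 5->2, 19->10, 6->3, 13->6
rank(y): 2->1, 5->4, 14->9, 11->6, 12->7, 4->3, 9->5, 3->2, 16->10, 13->8, 20->11
Step 2: d_i = R_x(i) - R_y(i); compute d_i^2.
  (1-1)^2=0, (8-4)^2=16, (9-9)^2=0, (11-6)^2=25, (5-7)^2=4, (4-3)^2=1, (7-5)^2=4, (2-2)^2=0, (10-10)^2=0, (3-8)^2=25, (6-11)^2=25
sum(d^2) = 100.
Step 3: rho = 1 - 6*100 / (11*(11^2 - 1)) = 1 - 600/1320 = 0.545455.
Step 4: Under H0, t = rho * sqrt((n-2)/(1-rho^2)) = 1.9524 ~ t(9).
Step 5: Two-sided p-value from the t-distribution with 9 df = 0.082651.
Step 6: alpha = 0.1. reject H0.

rho = 0.5455, p = 0.082651, reject H0 at alpha = 0.1.


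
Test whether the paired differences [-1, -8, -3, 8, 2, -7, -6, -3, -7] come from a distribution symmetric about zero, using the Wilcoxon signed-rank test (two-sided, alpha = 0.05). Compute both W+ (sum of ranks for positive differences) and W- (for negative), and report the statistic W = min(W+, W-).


Step 1: Drop any zero differences (none here) and take |d_i|.
|d| = [1, 8, 3, 8, 2, 7, 6, 3, 7]
Step 2: Midrank |d_i| (ties get averaged ranks).
ranks: |1|->1, |8|->8.5, |3|->3.5, |8|->8.5, |2|->2, |7|->6.5, |6|->5, |3|->3.5, |7|->6.5
Step 3: Attach original signs; sum ranks with positive sign and with negative sign.
W+ = 8.5 + 2 = 10.5
W- = 1 + 8.5 + 3.5 + 6.5 + 5 + 3.5 + 6.5 = 34.5
(Check: W+ + W- = 45 should equal n(n+1)/2 = 45.)
Step 4: Test statistic W = min(W+, W-) = 10.5.
Step 5: Ties in |d|, so use the tie-corrected normal approximation.
        E[W] = n(n+1)/4 = 9*10/4 = 22.5.
        Tie groups: |d|=3 (t=2), |d|=7 (t=2), |d|=8 (t=2); sum(t^3 - t) = 18.
        Var[W] = n(n+1)(2n+1)/24 - sum(t^3-t)/48 = 1710/24 - 18/48 = 70.875.
        z = (W - E[W]) / sqrt(Var[W]) = (10.5 - 22.5) / 8.4187 = -1.4254.
        Two-sided p = 2*Phi(z) = 0.154044.
Step 6: alpha = 0.05. fail to reject H0.

W+ = 10.5, W- = 34.5, W = min = 10.5, p = 0.154044, fail to reject H0.


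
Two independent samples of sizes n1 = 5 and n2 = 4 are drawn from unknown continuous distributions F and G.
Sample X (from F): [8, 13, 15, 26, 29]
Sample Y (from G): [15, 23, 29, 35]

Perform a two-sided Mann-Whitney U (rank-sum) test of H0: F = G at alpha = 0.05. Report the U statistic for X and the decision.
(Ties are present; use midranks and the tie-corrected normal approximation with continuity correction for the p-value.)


Step 1: Combine and sort all 9 observations; assign midranks.
sorted (value, group): (8,X), (13,X), (15,X), (15,Y), (23,Y), (26,X), (29,X), (29,Y), (35,Y)
ranks: 8->1, 13->2, 15->3.5, 15->3.5, 23->5, 26->6, 29->7.5, 29->7.5, 35->9
Step 2: Rank sum for X: R1 = 1 + 2 + 3.5 + 6 + 7.5 = 20.
Step 3: U_X = R1 - n1(n1+1)/2 = 20 - 5*6/2 = 20 - 15 = 5.
       U_Y = n1*n2 - U_X = 20 - 5 = 15.
Step 4: Ties are present, so use the tie-corrected normal approximation (with continuity correction) for the p-value.
Step 5: p-value = 0.266322; compare to alpha = 0.05. fail to reject H0.

U_X = 5, p = 0.266322, fail to reject H0 at alpha = 0.05.


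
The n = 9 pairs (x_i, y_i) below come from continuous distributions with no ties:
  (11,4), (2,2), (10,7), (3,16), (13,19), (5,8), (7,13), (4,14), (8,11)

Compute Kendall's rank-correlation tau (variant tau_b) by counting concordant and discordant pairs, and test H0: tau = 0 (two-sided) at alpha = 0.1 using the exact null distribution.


Step 1: Enumerate the 36 unordered pairs (i,j) with i<j and classify each by sign(x_j-x_i) * sign(y_j-y_i).
  (1,2):dx=-9,dy=-2->C; (1,3):dx=-1,dy=+3->D; (1,4):dx=-8,dy=+12->D; (1,5):dx=+2,dy=+15->C
  (1,6):dx=-6,dy=+4->D; (1,7):dx=-4,dy=+9->D; (1,8):dx=-7,dy=+10->D; (1,9):dx=-3,dy=+7->D
  (2,3):dx=+8,dy=+5->C; (2,4):dx=+1,dy=+14->C; (2,5):dx=+11,dy=+17->C; (2,6):dx=+3,dy=+6->C
  (2,7):dx=+5,dy=+11->C; (2,8):dx=+2,dy=+12->C; (2,9):dx=+6,dy=+9->C; (3,4):dx=-7,dy=+9->D
  (3,5):dx=+3,dy=+12->C; (3,6):dx=-5,dy=+1->D; (3,7):dx=-3,dy=+6->D; (3,8):dx=-6,dy=+7->D
  (3,9):dx=-2,dy=+4->D; (4,5):dx=+10,dy=+3->C; (4,6):dx=+2,dy=-8->D; (4,7):dx=+4,dy=-3->D
  (4,8):dx=+1,dy=-2->D; (4,9):dx=+5,dy=-5->D; (5,6):dx=-8,dy=-11->C; (5,7):dx=-6,dy=-6->C
  (5,8):dx=-9,dy=-5->C; (5,9):dx=-5,dy=-8->C; (6,7):dx=+2,dy=+5->C; (6,8):dx=-1,dy=+6->D
  (6,9):dx=+3,dy=+3->C; (7,8):dx=-3,dy=+1->D; (7,9):dx=+1,dy=-2->D; (8,9):dx=+4,dy=-3->D
Step 2: C = 17, D = 19, total pairs = 36.
Step 3: tau = (C - D)/(n(n-1)/2) = (17 - 19)/36 = -0.055556.
Step 4: Exact two-sided p-value (enumerate n! = 362880 permutations of y under H0): p = 0.919455.
Step 5: alpha = 0.1. fail to reject H0.

tau_b = -0.0556 (C=17, D=19), p = 0.919455, fail to reject H0.


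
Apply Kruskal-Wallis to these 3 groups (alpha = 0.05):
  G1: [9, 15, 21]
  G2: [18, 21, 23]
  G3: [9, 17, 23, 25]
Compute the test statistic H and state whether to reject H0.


Step 1: Combine all N = 10 observations and assign midranks.
sorted (value, group, rank): (9,G1,1.5), (9,G3,1.5), (15,G1,3), (17,G3,4), (18,G2,5), (21,G1,6.5), (21,G2,6.5), (23,G2,8.5), (23,G3,8.5), (25,G3,10)
Step 2: Sum ranks within each group.
R_1 = 11 (n_1 = 3)
R_2 = 20 (n_2 = 3)
R_3 = 24 (n_3 = 4)
Step 3: H = 12/(N(N+1)) * sum(R_i^2/n_i) - 3(N+1)
     = 12/(10*11) * (11^2/3 + 20^2/3 + 24^2/4) - 3*11
     = 0.109091 * 317.667 - 33
     = 1.654545.
Step 4: Ties present; correction factor C = 1 - 18/(10^3 - 10) = 0.981818. Corrected H = 1.654545 / 0.981818 = 1.685185.
Step 5: Under H0, H ~ chi^2(2); p-value = 0.430593.
Step 6: alpha = 0.05. fail to reject H0.

H = 1.6852, df = 2, p = 0.430593, fail to reject H0.


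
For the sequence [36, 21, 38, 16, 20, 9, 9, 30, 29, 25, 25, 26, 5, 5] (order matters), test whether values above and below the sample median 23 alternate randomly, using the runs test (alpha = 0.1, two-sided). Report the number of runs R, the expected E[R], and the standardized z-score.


Step 1: Compute median = 23; label A = above, B = below.
Labels in order: ABABBBBAAAAABB  (n_A = 7, n_B = 7)
Step 2: Count runs R = 6.
Step 3: Under H0 (random ordering), E[R] = 2*n_A*n_B/(n_A+n_B) + 1 = 2*7*7/14 + 1 = 8.0000.
        Var[R] = 2*n_A*n_B*(2*n_A*n_B - n_A - n_B) / ((n_A+n_B)^2 * (n_A+n_B-1)) = 8232/2548 = 3.2308.
        SD[R] = 1.7974.
Step 4: Continuity-corrected z = (R + 0.5 - E[R]) / SD[R] = (6 + 0.5 - 8.0000) / 1.7974 = -0.8345.
Step 5: Two-sided p-value via normal approximation = 2*(1 - Phi(|z|)) = 0.403986.
Step 6: alpha = 0.1. fail to reject H0.

R = 6, z = -0.8345, p = 0.403986, fail to reject H0.


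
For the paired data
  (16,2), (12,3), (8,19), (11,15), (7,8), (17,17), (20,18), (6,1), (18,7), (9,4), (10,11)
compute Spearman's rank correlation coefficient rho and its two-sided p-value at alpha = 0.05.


Step 1: Rank x and y separately (midranks; no ties here).
rank(x): 16->8, 12->7, 8->3, 11->6, 7->2, 17->9, 20->11, 6->1, 18->10, 9->4, 10->5
rank(y): 2->2, 3->3, 19->11, 15->8, 8->6, 17->9, 18->10, 1->1, 7->5, 4->4, 11->7
Step 2: d_i = R_x(i) - R_y(i); compute d_i^2.
  (8-2)^2=36, (7-3)^2=16, (3-11)^2=64, (6-8)^2=4, (2-6)^2=16, (9-9)^2=0, (11-10)^2=1, (1-1)^2=0, (10-5)^2=25, (4-4)^2=0, (5-7)^2=4
sum(d^2) = 166.
Step 3: rho = 1 - 6*166 / (11*(11^2 - 1)) = 1 - 996/1320 = 0.245455.
Step 4: Under H0, t = rho * sqrt((n-2)/(1-rho^2)) = 0.7596 ~ t(9).
Step 5: Two-sided p-value from the t-distribution with 9 df = 0.466922.
Step 6: alpha = 0.05. fail to reject H0.

rho = 0.2455, p = 0.466922, fail to reject H0 at alpha = 0.05.


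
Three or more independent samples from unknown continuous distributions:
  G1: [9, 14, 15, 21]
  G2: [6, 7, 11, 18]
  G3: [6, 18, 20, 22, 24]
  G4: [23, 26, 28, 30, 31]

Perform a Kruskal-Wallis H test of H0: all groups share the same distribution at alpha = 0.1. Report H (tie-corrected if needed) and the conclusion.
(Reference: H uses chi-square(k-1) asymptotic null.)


Step 1: Combine all N = 18 observations and assign midranks.
sorted (value, group, rank): (6,G2,1.5), (6,G3,1.5), (7,G2,3), (9,G1,4), (11,G2,5), (14,G1,6), (15,G1,7), (18,G2,8.5), (18,G3,8.5), (20,G3,10), (21,G1,11), (22,G3,12), (23,G4,13), (24,G3,14), (26,G4,15), (28,G4,16), (30,G4,17), (31,G4,18)
Step 2: Sum ranks within each group.
R_1 = 28 (n_1 = 4)
R_2 = 18 (n_2 = 4)
R_3 = 46 (n_3 = 5)
R_4 = 79 (n_4 = 5)
Step 3: H = 12/(N(N+1)) * sum(R_i^2/n_i) - 3(N+1)
     = 12/(18*19) * (28^2/4 + 18^2/4 + 46^2/5 + 79^2/5) - 3*19
     = 0.035088 * 1948.4 - 57
     = 11.364912.
Step 4: Ties present; correction factor C = 1 - 12/(18^3 - 18) = 0.997936. Corrected H = 11.364912 / 0.997936 = 11.388418.
Step 5: Under H0, H ~ chi^2(3); p-value = 0.009801.
Step 6: alpha = 0.1. reject H0.

H = 11.3884, df = 3, p = 0.009801, reject H0.


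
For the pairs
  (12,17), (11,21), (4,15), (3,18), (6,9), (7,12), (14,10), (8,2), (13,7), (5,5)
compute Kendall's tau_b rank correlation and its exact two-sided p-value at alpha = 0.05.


Step 1: Enumerate the 45 unordered pairs (i,j) with i<j and classify each by sign(x_j-x_i) * sign(y_j-y_i).
  (1,2):dx=-1,dy=+4->D; (1,3):dx=-8,dy=-2->C; (1,4):dx=-9,dy=+1->D; (1,5):dx=-6,dy=-8->C
  (1,6):dx=-5,dy=-5->C; (1,7):dx=+2,dy=-7->D; (1,8):dx=-4,dy=-15->C; (1,9):dx=+1,dy=-10->D
  (1,10):dx=-7,dy=-12->C; (2,3):dx=-7,dy=-6->C; (2,4):dx=-8,dy=-3->C; (2,5):dx=-5,dy=-12->C
  (2,6):dx=-4,dy=-9->C; (2,7):dx=+3,dy=-11->D; (2,8):dx=-3,dy=-19->C; (2,9):dx=+2,dy=-14->D
  (2,10):dx=-6,dy=-16->C; (3,4):dx=-1,dy=+3->D; (3,5):dx=+2,dy=-6->D; (3,6):dx=+3,dy=-3->D
  (3,7):dx=+10,dy=-5->D; (3,8):dx=+4,dy=-13->D; (3,9):dx=+9,dy=-8->D; (3,10):dx=+1,dy=-10->D
  (4,5):dx=+3,dy=-9->D; (4,6):dx=+4,dy=-6->D; (4,7):dx=+11,dy=-8->D; (4,8):dx=+5,dy=-16->D
  (4,9):dx=+10,dy=-11->D; (4,10):dx=+2,dy=-13->D; (5,6):dx=+1,dy=+3->C; (5,7):dx=+8,dy=+1->C
  (5,8):dx=+2,dy=-7->D; (5,9):dx=+7,dy=-2->D; (5,10):dx=-1,dy=-4->C; (6,7):dx=+7,dy=-2->D
  (6,8):dx=+1,dy=-10->D; (6,9):dx=+6,dy=-5->D; (6,10):dx=-2,dy=-7->C; (7,8):dx=-6,dy=-8->C
  (7,9):dx=-1,dy=-3->C; (7,10):dx=-9,dy=-5->C; (8,9):dx=+5,dy=+5->C; (8,10):dx=-3,dy=+3->D
  (9,10):dx=-8,dy=-2->C
Step 2: C = 20, D = 25, total pairs = 45.
Step 3: tau = (C - D)/(n(n-1)/2) = (20 - 25)/45 = -0.111111.
Step 4: Exact two-sided p-value (enumerate n! = 3628800 permutations of y under H0): p = 0.727490.
Step 5: alpha = 0.05. fail to reject H0.

tau_b = -0.1111 (C=20, D=25), p = 0.727490, fail to reject H0.


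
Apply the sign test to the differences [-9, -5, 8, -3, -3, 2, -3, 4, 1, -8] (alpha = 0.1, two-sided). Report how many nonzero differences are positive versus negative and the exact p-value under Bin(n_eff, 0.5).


Step 1: Discard zero differences. Original n = 10; n_eff = number of nonzero differences = 10.
Nonzero differences (with sign): -9, -5, +8, -3, -3, +2, -3, +4, +1, -8
Step 2: Count signs: positive = 4, negative = 6.
Step 3: Under H0: P(positive) = 0.5, so the number of positives S ~ Bin(10, 0.5).
Step 4: Two-sided exact p-value = sum of Bin(10,0.5) probabilities at or below the observed probability = 0.753906.
Step 5: alpha = 0.1. fail to reject H0.

n_eff = 10, pos = 4, neg = 6, p = 0.753906, fail to reject H0.


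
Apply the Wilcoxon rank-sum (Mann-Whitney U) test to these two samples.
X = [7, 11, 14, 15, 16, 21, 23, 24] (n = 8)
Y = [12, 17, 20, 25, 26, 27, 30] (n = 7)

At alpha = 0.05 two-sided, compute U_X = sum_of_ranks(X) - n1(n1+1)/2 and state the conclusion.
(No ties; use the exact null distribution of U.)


Step 1: Combine and sort all 15 observations; assign midranks.
sorted (value, group): (7,X), (11,X), (12,Y), (14,X), (15,X), (16,X), (17,Y), (20,Y), (21,X), (23,X), (24,X), (25,Y), (26,Y), (27,Y), (30,Y)
ranks: 7->1, 11->2, 12->3, 14->4, 15->5, 16->6, 17->7, 20->8, 21->9, 23->10, 24->11, 25->12, 26->13, 27->14, 30->15
Step 2: Rank sum for X: R1 = 1 + 2 + 4 + 5 + 6 + 9 + 10 + 11 = 48.
Step 3: U_X = R1 - n1(n1+1)/2 = 48 - 8*9/2 = 48 - 36 = 12.
       U_Y = n1*n2 - U_X = 56 - 12 = 44.
Step 4: No ties, so the exact null distribution of U (based on enumerating the C(15,8) = 6435 equally likely rank assignments) gives the two-sided p-value.
Step 5: p-value = 0.072106; compare to alpha = 0.05. fail to reject H0.

U_X = 12, p = 0.072106, fail to reject H0 at alpha = 0.05.


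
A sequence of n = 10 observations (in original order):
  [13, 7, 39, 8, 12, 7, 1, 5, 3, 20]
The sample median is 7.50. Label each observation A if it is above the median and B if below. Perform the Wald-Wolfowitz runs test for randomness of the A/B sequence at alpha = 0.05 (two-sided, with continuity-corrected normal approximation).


Step 1: Compute median = 7.50; label A = above, B = below.
Labels in order: ABAAABBBBA  (n_A = 5, n_B = 5)
Step 2: Count runs R = 5.
Step 3: Under H0 (random ordering), E[R] = 2*n_A*n_B/(n_A+n_B) + 1 = 2*5*5/10 + 1 = 6.0000.
        Var[R] = 2*n_A*n_B*(2*n_A*n_B - n_A - n_B) / ((n_A+n_B)^2 * (n_A+n_B-1)) = 2000/900 = 2.2222.
        SD[R] = 1.4907.
Step 4: Continuity-corrected z = (R + 0.5 - E[R]) / SD[R] = (5 + 0.5 - 6.0000) / 1.4907 = -0.3354.
Step 5: Two-sided p-value via normal approximation = 2*(1 - Phi(|z|)) = 0.737316.
Step 6: alpha = 0.05. fail to reject H0.

R = 5, z = -0.3354, p = 0.737316, fail to reject H0.


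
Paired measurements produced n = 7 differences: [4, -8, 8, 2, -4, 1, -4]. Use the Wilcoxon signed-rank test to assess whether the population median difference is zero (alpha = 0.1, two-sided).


Step 1: Drop any zero differences (none here) and take |d_i|.
|d| = [4, 8, 8, 2, 4, 1, 4]
Step 2: Midrank |d_i| (ties get averaged ranks).
ranks: |4|->4, |8|->6.5, |8|->6.5, |2|->2, |4|->4, |1|->1, |4|->4
Step 3: Attach original signs; sum ranks with positive sign and with negative sign.
W+ = 4 + 6.5 + 2 + 1 = 13.5
W- = 6.5 + 4 + 4 = 14.5
(Check: W+ + W- = 28 should equal n(n+1)/2 = 28.)
Step 4: Test statistic W = min(W+, W-) = 13.5.
Step 5: Ties in |d|, so use the tie-corrected normal approximation.
        E[W] = n(n+1)/4 = 7*8/4 = 14.
        Tie groups: |d|=4 (t=3), |d|=8 (t=2); sum(t^3 - t) = 30.
        Var[W] = n(n+1)(2n+1)/24 - sum(t^3-t)/48 = 840/24 - 30/48 = 34.375.
        z = (W - E[W]) / sqrt(Var[W]) = (13.5 - 14) / 5.8630 = -0.0853.
        Two-sided p = 2*Phi(z) = 0.932039.
Step 6: alpha = 0.1. fail to reject H0.

W+ = 13.5, W- = 14.5, W = min = 13.5, p = 0.932039, fail to reject H0.


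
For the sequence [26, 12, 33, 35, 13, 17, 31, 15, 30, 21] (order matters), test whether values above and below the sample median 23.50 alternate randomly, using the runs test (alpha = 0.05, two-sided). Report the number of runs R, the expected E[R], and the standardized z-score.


Step 1: Compute median = 23.50; label A = above, B = below.
Labels in order: ABAABBABAB  (n_A = 5, n_B = 5)
Step 2: Count runs R = 8.
Step 3: Under H0 (random ordering), E[R] = 2*n_A*n_B/(n_A+n_B) + 1 = 2*5*5/10 + 1 = 6.0000.
        Var[R] = 2*n_A*n_B*(2*n_A*n_B - n_A - n_B) / ((n_A+n_B)^2 * (n_A+n_B-1)) = 2000/900 = 2.2222.
        SD[R] = 1.4907.
Step 4: Continuity-corrected z = (R - 0.5 - E[R]) / SD[R] = (8 - 0.5 - 6.0000) / 1.4907 = 1.0062.
Step 5: Two-sided p-value via normal approximation = 2*(1 - Phi(|z|)) = 0.314305.
Step 6: alpha = 0.05. fail to reject H0.

R = 8, z = 1.0062, p = 0.314305, fail to reject H0.


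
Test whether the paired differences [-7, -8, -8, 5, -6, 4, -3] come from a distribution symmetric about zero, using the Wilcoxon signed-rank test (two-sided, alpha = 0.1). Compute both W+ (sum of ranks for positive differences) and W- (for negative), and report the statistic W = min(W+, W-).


Step 1: Drop any zero differences (none here) and take |d_i|.
|d| = [7, 8, 8, 5, 6, 4, 3]
Step 2: Midrank |d_i| (ties get averaged ranks).
ranks: |7|->5, |8|->6.5, |8|->6.5, |5|->3, |6|->4, |4|->2, |3|->1
Step 3: Attach original signs; sum ranks with positive sign and with negative sign.
W+ = 3 + 2 = 5
W- = 5 + 6.5 + 6.5 + 4 + 1 = 23
(Check: W+ + W- = 28 should equal n(n+1)/2 = 28.)
Step 4: Test statistic W = min(W+, W-) = 5.
Step 5: Ties in |d|, so use the tie-corrected normal approximation.
        E[W] = n(n+1)/4 = 7*8/4 = 14.
        Tie groups: |d|=8 (t=2); sum(t^3 - t) = 6.
        Var[W] = n(n+1)(2n+1)/24 - sum(t^3-t)/48 = 840/24 - 6/48 = 34.875.
        z = (W - E[W]) / sqrt(Var[W]) = (5 - 14) / 5.9055 = -1.5240.
        Two-sided p = 2*Phi(z) = 0.127508.
Step 6: alpha = 0.1. fail to reject H0.

W+ = 5, W- = 23, W = min = 5, p = 0.127508, fail to reject H0.


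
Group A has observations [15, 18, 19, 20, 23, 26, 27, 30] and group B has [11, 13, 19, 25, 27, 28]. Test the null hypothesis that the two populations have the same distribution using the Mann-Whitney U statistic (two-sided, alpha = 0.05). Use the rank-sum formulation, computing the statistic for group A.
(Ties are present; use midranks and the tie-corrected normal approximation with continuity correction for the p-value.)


Step 1: Combine and sort all 14 observations; assign midranks.
sorted (value, group): (11,Y), (13,Y), (15,X), (18,X), (19,X), (19,Y), (20,X), (23,X), (25,Y), (26,X), (27,X), (27,Y), (28,Y), (30,X)
ranks: 11->1, 13->2, 15->3, 18->4, 19->5.5, 19->5.5, 20->7, 23->8, 25->9, 26->10, 27->11.5, 27->11.5, 28->13, 30->14
Step 2: Rank sum for X: R1 = 3 + 4 + 5.5 + 7 + 8 + 10 + 11.5 + 14 = 63.
Step 3: U_X = R1 - n1(n1+1)/2 = 63 - 8*9/2 = 63 - 36 = 27.
       U_Y = n1*n2 - U_X = 48 - 27 = 21.
Step 4: Ties are present, so use the tie-corrected normal approximation (with continuity correction) for the p-value.
Step 5: p-value = 0.746347; compare to alpha = 0.05. fail to reject H0.

U_X = 27, p = 0.746347, fail to reject H0 at alpha = 0.05.


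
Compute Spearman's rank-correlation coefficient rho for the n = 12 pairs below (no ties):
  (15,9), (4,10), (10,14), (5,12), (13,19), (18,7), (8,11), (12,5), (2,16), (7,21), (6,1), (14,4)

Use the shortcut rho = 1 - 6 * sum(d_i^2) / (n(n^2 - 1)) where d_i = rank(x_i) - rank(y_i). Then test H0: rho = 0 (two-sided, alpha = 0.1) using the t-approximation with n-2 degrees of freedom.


Step 1: Rank x and y separately (midranks; no ties here).
rank(x): 15->11, 4->2, 10->7, 5->3, 13->9, 18->12, 8->6, 12->8, 2->1, 7->5, 6->4, 14->10
rank(y): 9->5, 10->6, 14->9, 12->8, 19->11, 7->4, 11->7, 5->3, 16->10, 21->12, 1->1, 4->2
Step 2: d_i = R_x(i) - R_y(i); compute d_i^2.
  (11-5)^2=36, (2-6)^2=16, (7-9)^2=4, (3-8)^2=25, (9-11)^2=4, (12-4)^2=64, (6-7)^2=1, (8-3)^2=25, (1-10)^2=81, (5-12)^2=49, (4-1)^2=9, (10-2)^2=64
sum(d^2) = 378.
Step 3: rho = 1 - 6*378 / (12*(12^2 - 1)) = 1 - 2268/1716 = -0.321678.
Step 4: Under H0, t = rho * sqrt((n-2)/(1-rho^2)) = -1.0743 ~ t(10).
Step 5: Two-sided p-value from the t-distribution with 10 df = 0.307910.
Step 6: alpha = 0.1. fail to reject H0.

rho = -0.3217, p = 0.307910, fail to reject H0 at alpha = 0.1.


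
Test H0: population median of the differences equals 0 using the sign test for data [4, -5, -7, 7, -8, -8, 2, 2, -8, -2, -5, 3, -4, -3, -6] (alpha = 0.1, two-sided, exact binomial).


Step 1: Discard zero differences. Original n = 15; n_eff = number of nonzero differences = 15.
Nonzero differences (with sign): +4, -5, -7, +7, -8, -8, +2, +2, -8, -2, -5, +3, -4, -3, -6
Step 2: Count signs: positive = 5, negative = 10.
Step 3: Under H0: P(positive) = 0.5, so the number of positives S ~ Bin(15, 0.5).
Step 4: Two-sided exact p-value = sum of Bin(15,0.5) probabilities at or below the observed probability = 0.301758.
Step 5: alpha = 0.1. fail to reject H0.

n_eff = 15, pos = 5, neg = 10, p = 0.301758, fail to reject H0.


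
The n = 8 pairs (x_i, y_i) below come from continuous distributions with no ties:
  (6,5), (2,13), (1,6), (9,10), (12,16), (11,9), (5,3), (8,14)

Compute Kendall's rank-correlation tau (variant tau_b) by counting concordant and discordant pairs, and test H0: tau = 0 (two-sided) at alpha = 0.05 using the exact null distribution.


Step 1: Enumerate the 28 unordered pairs (i,j) with i<j and classify each by sign(x_j-x_i) * sign(y_j-y_i).
  (1,2):dx=-4,dy=+8->D; (1,3):dx=-5,dy=+1->D; (1,4):dx=+3,dy=+5->C; (1,5):dx=+6,dy=+11->C
  (1,6):dx=+5,dy=+4->C; (1,7):dx=-1,dy=-2->C; (1,8):dx=+2,dy=+9->C; (2,3):dx=-1,dy=-7->C
  (2,4):dx=+7,dy=-3->D; (2,5):dx=+10,dy=+3->C; (2,6):dx=+9,dy=-4->D; (2,7):dx=+3,dy=-10->D
  (2,8):dx=+6,dy=+1->C; (3,4):dx=+8,dy=+4->C; (3,5):dx=+11,dy=+10->C; (3,6):dx=+10,dy=+3->C
  (3,7):dx=+4,dy=-3->D; (3,8):dx=+7,dy=+8->C; (4,5):dx=+3,dy=+6->C; (4,6):dx=+2,dy=-1->D
  (4,7):dx=-4,dy=-7->C; (4,8):dx=-1,dy=+4->D; (5,6):dx=-1,dy=-7->C; (5,7):dx=-7,dy=-13->C
  (5,8):dx=-4,dy=-2->C; (6,7):dx=-6,dy=-6->C; (6,8):dx=-3,dy=+5->D; (7,8):dx=+3,dy=+11->C
Step 2: C = 19, D = 9, total pairs = 28.
Step 3: tau = (C - D)/(n(n-1)/2) = (19 - 9)/28 = 0.357143.
Step 4: Exact two-sided p-value (enumerate n! = 40320 permutations of y under H0): p = 0.275099.
Step 5: alpha = 0.05. fail to reject H0.

tau_b = 0.3571 (C=19, D=9), p = 0.275099, fail to reject H0.


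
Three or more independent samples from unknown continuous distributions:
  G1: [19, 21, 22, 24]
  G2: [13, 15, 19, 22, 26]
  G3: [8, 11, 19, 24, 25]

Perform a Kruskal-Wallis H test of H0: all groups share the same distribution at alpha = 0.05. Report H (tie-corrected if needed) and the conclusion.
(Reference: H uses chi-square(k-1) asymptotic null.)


Step 1: Combine all N = 14 observations and assign midranks.
sorted (value, group, rank): (8,G3,1), (11,G3,2), (13,G2,3), (15,G2,4), (19,G1,6), (19,G2,6), (19,G3,6), (21,G1,8), (22,G1,9.5), (22,G2,9.5), (24,G1,11.5), (24,G3,11.5), (25,G3,13), (26,G2,14)
Step 2: Sum ranks within each group.
R_1 = 35 (n_1 = 4)
R_2 = 36.5 (n_2 = 5)
R_3 = 33.5 (n_3 = 5)
Step 3: H = 12/(N(N+1)) * sum(R_i^2/n_i) - 3(N+1)
     = 12/(14*15) * (35^2/4 + 36.5^2/5 + 33.5^2/5) - 3*15
     = 0.057143 * 797.15 - 45
     = 0.551429.
Step 4: Ties present; correction factor C = 1 - 36/(14^3 - 14) = 0.986813. Corrected H = 0.551429 / 0.986813 = 0.558797.
Step 5: Under H0, H ~ chi^2(2); p-value = 0.756238.
Step 6: alpha = 0.05. fail to reject H0.

H = 0.5588, df = 2, p = 0.756238, fail to reject H0.


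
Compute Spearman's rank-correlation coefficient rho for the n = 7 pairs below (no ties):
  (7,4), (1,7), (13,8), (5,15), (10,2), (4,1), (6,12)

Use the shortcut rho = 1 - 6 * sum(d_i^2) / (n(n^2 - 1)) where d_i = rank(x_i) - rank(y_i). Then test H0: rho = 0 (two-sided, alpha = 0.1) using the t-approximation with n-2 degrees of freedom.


Step 1: Rank x and y separately (midranks; no ties here).
rank(x): 7->5, 1->1, 13->7, 5->3, 10->6, 4->2, 6->4
rank(y): 4->3, 7->4, 8->5, 15->7, 2->2, 1->1, 12->6
Step 2: d_i = R_x(i) - R_y(i); compute d_i^2.
  (5-3)^2=4, (1-4)^2=9, (7-5)^2=4, (3-7)^2=16, (6-2)^2=16, (2-1)^2=1, (4-6)^2=4
sum(d^2) = 54.
Step 3: rho = 1 - 6*54 / (7*(7^2 - 1)) = 1 - 324/336 = 0.035714.
Step 4: Under H0, t = rho * sqrt((n-2)/(1-rho^2)) = 0.0799 ~ t(5).
Step 5: Two-sided p-value from the t-distribution with 5 df = 0.939408.
Step 6: alpha = 0.1. fail to reject H0.

rho = 0.0357, p = 0.939408, fail to reject H0 at alpha = 0.1.


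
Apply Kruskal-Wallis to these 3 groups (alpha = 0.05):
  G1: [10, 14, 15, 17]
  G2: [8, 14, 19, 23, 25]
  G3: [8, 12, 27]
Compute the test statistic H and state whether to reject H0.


Step 1: Combine all N = 12 observations and assign midranks.
sorted (value, group, rank): (8,G2,1.5), (8,G3,1.5), (10,G1,3), (12,G3,4), (14,G1,5.5), (14,G2,5.5), (15,G1,7), (17,G1,8), (19,G2,9), (23,G2,10), (25,G2,11), (27,G3,12)
Step 2: Sum ranks within each group.
R_1 = 23.5 (n_1 = 4)
R_2 = 37 (n_2 = 5)
R_3 = 17.5 (n_3 = 3)
Step 3: H = 12/(N(N+1)) * sum(R_i^2/n_i) - 3(N+1)
     = 12/(12*13) * (23.5^2/4 + 37^2/5 + 17.5^2/3) - 3*13
     = 0.076923 * 513.946 - 39
     = 0.534295.
Step 4: Ties present; correction factor C = 1 - 12/(12^3 - 12) = 0.993007. Corrected H = 0.534295 / 0.993007 = 0.538058.
Step 5: Under H0, H ~ chi^2(2); p-value = 0.764121.
Step 6: alpha = 0.05. fail to reject H0.

H = 0.5381, df = 2, p = 0.764121, fail to reject H0.


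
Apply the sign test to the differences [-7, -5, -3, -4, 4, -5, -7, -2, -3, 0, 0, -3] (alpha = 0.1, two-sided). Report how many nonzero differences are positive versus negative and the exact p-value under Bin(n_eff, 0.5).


Step 1: Discard zero differences. Original n = 12; n_eff = number of nonzero differences = 10.
Nonzero differences (with sign): -7, -5, -3, -4, +4, -5, -7, -2, -3, -3
Step 2: Count signs: positive = 1, negative = 9.
Step 3: Under H0: P(positive) = 0.5, so the number of positives S ~ Bin(10, 0.5).
Step 4: Two-sided exact p-value = sum of Bin(10,0.5) probabilities at or below the observed probability = 0.021484.
Step 5: alpha = 0.1. reject H0.

n_eff = 10, pos = 1, neg = 9, p = 0.021484, reject H0.


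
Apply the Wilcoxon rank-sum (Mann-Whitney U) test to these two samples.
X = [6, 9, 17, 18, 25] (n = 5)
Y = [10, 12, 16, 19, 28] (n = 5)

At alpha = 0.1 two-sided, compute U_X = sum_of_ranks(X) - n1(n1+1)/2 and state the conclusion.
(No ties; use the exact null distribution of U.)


Step 1: Combine and sort all 10 observations; assign midranks.
sorted (value, group): (6,X), (9,X), (10,Y), (12,Y), (16,Y), (17,X), (18,X), (19,Y), (25,X), (28,Y)
ranks: 6->1, 9->2, 10->3, 12->4, 16->5, 17->6, 18->7, 19->8, 25->9, 28->10
Step 2: Rank sum for X: R1 = 1 + 2 + 6 + 7 + 9 = 25.
Step 3: U_X = R1 - n1(n1+1)/2 = 25 - 5*6/2 = 25 - 15 = 10.
       U_Y = n1*n2 - U_X = 25 - 10 = 15.
Step 4: No ties, so the exact null distribution of U (based on enumerating the C(10,5) = 252 equally likely rank assignments) gives the two-sided p-value.
Step 5: p-value = 0.690476; compare to alpha = 0.1. fail to reject H0.

U_X = 10, p = 0.690476, fail to reject H0 at alpha = 0.1.


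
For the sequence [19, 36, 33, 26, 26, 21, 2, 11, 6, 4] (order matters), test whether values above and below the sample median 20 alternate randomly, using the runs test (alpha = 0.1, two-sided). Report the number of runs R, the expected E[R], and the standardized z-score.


Step 1: Compute median = 20; label A = above, B = below.
Labels in order: BAAAAABBBB  (n_A = 5, n_B = 5)
Step 2: Count runs R = 3.
Step 3: Under H0 (random ordering), E[R] = 2*n_A*n_B/(n_A+n_B) + 1 = 2*5*5/10 + 1 = 6.0000.
        Var[R] = 2*n_A*n_B*(2*n_A*n_B - n_A - n_B) / ((n_A+n_B)^2 * (n_A+n_B-1)) = 2000/900 = 2.2222.
        SD[R] = 1.4907.
Step 4: Continuity-corrected z = (R + 0.5 - E[R]) / SD[R] = (3 + 0.5 - 6.0000) / 1.4907 = -1.6771.
Step 5: Two-sided p-value via normal approximation = 2*(1 - Phi(|z|)) = 0.093533.
Step 6: alpha = 0.1. reject H0.

R = 3, z = -1.6771, p = 0.093533, reject H0.


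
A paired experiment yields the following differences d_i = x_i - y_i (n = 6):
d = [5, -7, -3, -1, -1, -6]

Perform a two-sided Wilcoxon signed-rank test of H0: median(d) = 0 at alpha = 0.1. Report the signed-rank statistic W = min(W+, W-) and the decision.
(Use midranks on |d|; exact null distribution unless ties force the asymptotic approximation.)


Step 1: Drop any zero differences (none here) and take |d_i|.
|d| = [5, 7, 3, 1, 1, 6]
Step 2: Midrank |d_i| (ties get averaged ranks).
ranks: |5|->4, |7|->6, |3|->3, |1|->1.5, |1|->1.5, |6|->5
Step 3: Attach original signs; sum ranks with positive sign and with negative sign.
W+ = 4 = 4
W- = 6 + 3 + 1.5 + 1.5 + 5 = 17
(Check: W+ + W- = 21 should equal n(n+1)/2 = 21.)
Step 4: Test statistic W = min(W+, W-) = 4.
Step 5: Ties in |d|, so use the tie-corrected normal approximation.
        E[W] = n(n+1)/4 = 6*7/4 = 10.5.
        Tie groups: |d|=1 (t=2); sum(t^3 - t) = 6.
        Var[W] = n(n+1)(2n+1)/24 - sum(t^3-t)/48 = 546/24 - 6/48 = 22.625.
        z = (W - E[W]) / sqrt(Var[W]) = (4 - 10.5) / 4.7566 = -1.3665.
        Two-sided p = 2*Phi(z) = 0.171773.
Step 6: alpha = 0.1. fail to reject H0.

W+ = 4, W- = 17, W = min = 4, p = 0.171773, fail to reject H0.


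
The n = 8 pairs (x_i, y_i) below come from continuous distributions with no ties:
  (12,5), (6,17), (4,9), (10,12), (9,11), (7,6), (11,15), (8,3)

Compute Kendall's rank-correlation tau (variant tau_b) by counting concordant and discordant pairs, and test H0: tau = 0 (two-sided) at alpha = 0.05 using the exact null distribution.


Step 1: Enumerate the 28 unordered pairs (i,j) with i<j and classify each by sign(x_j-x_i) * sign(y_j-y_i).
  (1,2):dx=-6,dy=+12->D; (1,3):dx=-8,dy=+4->D; (1,4):dx=-2,dy=+7->D; (1,5):dx=-3,dy=+6->D
  (1,6):dx=-5,dy=+1->D; (1,7):dx=-1,dy=+10->D; (1,8):dx=-4,dy=-2->C; (2,3):dx=-2,dy=-8->C
  (2,4):dx=+4,dy=-5->D; (2,5):dx=+3,dy=-6->D; (2,6):dx=+1,dy=-11->D; (2,7):dx=+5,dy=-2->D
  (2,8):dx=+2,dy=-14->D; (3,4):dx=+6,dy=+3->C; (3,5):dx=+5,dy=+2->C; (3,6):dx=+3,dy=-3->D
  (3,7):dx=+7,dy=+6->C; (3,8):dx=+4,dy=-6->D; (4,5):dx=-1,dy=-1->C; (4,6):dx=-3,dy=-6->C
  (4,7):dx=+1,dy=+3->C; (4,8):dx=-2,dy=-9->C; (5,6):dx=-2,dy=-5->C; (5,7):dx=+2,dy=+4->C
  (5,8):dx=-1,dy=-8->C; (6,7):dx=+4,dy=+9->C; (6,8):dx=+1,dy=-3->D; (7,8):dx=-3,dy=-12->C
Step 2: C = 14, D = 14, total pairs = 28.
Step 3: tau = (C - D)/(n(n-1)/2) = (14 - 14)/28 = 0.000000.
Step 4: Exact two-sided p-value (enumerate n! = 40320 permutations of y under H0): p = 1.000000.
Step 5: alpha = 0.05. fail to reject H0.

tau_b = 0.0000 (C=14, D=14), p = 1.000000, fail to reject H0.


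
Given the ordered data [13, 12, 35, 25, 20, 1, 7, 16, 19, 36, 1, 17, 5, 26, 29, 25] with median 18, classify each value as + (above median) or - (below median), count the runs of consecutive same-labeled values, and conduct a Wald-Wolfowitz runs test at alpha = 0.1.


Step 1: Compute median = 18; label A = above, B = below.
Labels in order: BBAAABBBAABBBAAA  (n_A = 8, n_B = 8)
Step 2: Count runs R = 6.
Step 3: Under H0 (random ordering), E[R] = 2*n_A*n_B/(n_A+n_B) + 1 = 2*8*8/16 + 1 = 9.0000.
        Var[R] = 2*n_A*n_B*(2*n_A*n_B - n_A - n_B) / ((n_A+n_B)^2 * (n_A+n_B-1)) = 14336/3840 = 3.7333.
        SD[R] = 1.9322.
Step 4: Continuity-corrected z = (R + 0.5 - E[R]) / SD[R] = (6 + 0.5 - 9.0000) / 1.9322 = -1.2939.
Step 5: Two-sided p-value via normal approximation = 2*(1 - Phi(|z|)) = 0.195709.
Step 6: alpha = 0.1. fail to reject H0.

R = 6, z = -1.2939, p = 0.195709, fail to reject H0.


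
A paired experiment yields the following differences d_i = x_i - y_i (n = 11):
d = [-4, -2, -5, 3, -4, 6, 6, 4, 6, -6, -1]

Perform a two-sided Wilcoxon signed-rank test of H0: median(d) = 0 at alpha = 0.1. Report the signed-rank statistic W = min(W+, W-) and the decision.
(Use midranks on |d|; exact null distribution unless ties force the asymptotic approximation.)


Step 1: Drop any zero differences (none here) and take |d_i|.
|d| = [4, 2, 5, 3, 4, 6, 6, 4, 6, 6, 1]
Step 2: Midrank |d_i| (ties get averaged ranks).
ranks: |4|->5, |2|->2, |5|->7, |3|->3, |4|->5, |6|->9.5, |6|->9.5, |4|->5, |6|->9.5, |6|->9.5, |1|->1
Step 3: Attach original signs; sum ranks with positive sign and with negative sign.
W+ = 3 + 9.5 + 9.5 + 5 + 9.5 = 36.5
W- = 5 + 2 + 7 + 5 + 9.5 + 1 = 29.5
(Check: W+ + W- = 66 should equal n(n+1)/2 = 66.)
Step 4: Test statistic W = min(W+, W-) = 29.5.
Step 5: Ties in |d|, so use the tie-corrected normal approximation.
        E[W] = n(n+1)/4 = 11*12/4 = 33.
        Tie groups: |d|=4 (t=3), |d|=6 (t=4); sum(t^3 - t) = 84.
        Var[W] = n(n+1)(2n+1)/24 - sum(t^3-t)/48 = 3036/24 - 84/48 = 124.75.
        z = (W - E[W]) / sqrt(Var[W]) = (29.5 - 33) / 11.1692 = -0.3134.
        Two-sided p = 2*Phi(z) = 0.754005.
Step 6: alpha = 0.1. fail to reject H0.

W+ = 36.5, W- = 29.5, W = min = 29.5, p = 0.754005, fail to reject H0.


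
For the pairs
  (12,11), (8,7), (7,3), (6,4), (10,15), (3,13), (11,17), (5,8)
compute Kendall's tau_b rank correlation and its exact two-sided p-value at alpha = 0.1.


Step 1: Enumerate the 28 unordered pairs (i,j) with i<j and classify each by sign(x_j-x_i) * sign(y_j-y_i).
  (1,2):dx=-4,dy=-4->C; (1,3):dx=-5,dy=-8->C; (1,4):dx=-6,dy=-7->C; (1,5):dx=-2,dy=+4->D
  (1,6):dx=-9,dy=+2->D; (1,7):dx=-1,dy=+6->D; (1,8):dx=-7,dy=-3->C; (2,3):dx=-1,dy=-4->C
  (2,4):dx=-2,dy=-3->C; (2,5):dx=+2,dy=+8->C; (2,6):dx=-5,dy=+6->D; (2,7):dx=+3,dy=+10->C
  (2,8):dx=-3,dy=+1->D; (3,4):dx=-1,dy=+1->D; (3,5):dx=+3,dy=+12->C; (3,6):dx=-4,dy=+10->D
  (3,7):dx=+4,dy=+14->C; (3,8):dx=-2,dy=+5->D; (4,5):dx=+4,dy=+11->C; (4,6):dx=-3,dy=+9->D
  (4,7):dx=+5,dy=+13->C; (4,8):dx=-1,dy=+4->D; (5,6):dx=-7,dy=-2->C; (5,7):dx=+1,dy=+2->C
  (5,8):dx=-5,dy=-7->C; (6,7):dx=+8,dy=+4->C; (6,8):dx=+2,dy=-5->D; (7,8):dx=-6,dy=-9->C
Step 2: C = 17, D = 11, total pairs = 28.
Step 3: tau = (C - D)/(n(n-1)/2) = (17 - 11)/28 = 0.214286.
Step 4: Exact two-sided p-value (enumerate n! = 40320 permutations of y under H0): p = 0.548413.
Step 5: alpha = 0.1. fail to reject H0.

tau_b = 0.2143 (C=17, D=11), p = 0.548413, fail to reject H0.


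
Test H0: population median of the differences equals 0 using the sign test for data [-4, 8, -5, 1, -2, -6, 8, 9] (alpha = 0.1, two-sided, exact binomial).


Step 1: Discard zero differences. Original n = 8; n_eff = number of nonzero differences = 8.
Nonzero differences (with sign): -4, +8, -5, +1, -2, -6, +8, +9
Step 2: Count signs: positive = 4, negative = 4.
Step 3: Under H0: P(positive) = 0.5, so the number of positives S ~ Bin(8, 0.5).
Step 4: Two-sided exact p-value = sum of Bin(8,0.5) probabilities at or below the observed probability = 1.000000.
Step 5: alpha = 0.1. fail to reject H0.

n_eff = 8, pos = 4, neg = 4, p = 1.000000, fail to reject H0.


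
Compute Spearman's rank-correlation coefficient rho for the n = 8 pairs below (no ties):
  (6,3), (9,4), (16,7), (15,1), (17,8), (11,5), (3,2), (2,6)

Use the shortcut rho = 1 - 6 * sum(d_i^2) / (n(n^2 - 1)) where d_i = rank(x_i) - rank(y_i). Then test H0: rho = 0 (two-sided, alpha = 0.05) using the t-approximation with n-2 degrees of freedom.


Step 1: Rank x and y separately (midranks; no ties here).
rank(x): 6->3, 9->4, 16->7, 15->6, 17->8, 11->5, 3->2, 2->1
rank(y): 3->3, 4->4, 7->7, 1->1, 8->8, 5->5, 2->2, 6->6
Step 2: d_i = R_x(i) - R_y(i); compute d_i^2.
  (3-3)^2=0, (4-4)^2=0, (7-7)^2=0, (6-1)^2=25, (8-8)^2=0, (5-5)^2=0, (2-2)^2=0, (1-6)^2=25
sum(d^2) = 50.
Step 3: rho = 1 - 6*50 / (8*(8^2 - 1)) = 1 - 300/504 = 0.404762.
Step 4: Under H0, t = rho * sqrt((n-2)/(1-rho^2)) = 1.0842 ~ t(6).
Step 5: Two-sided p-value from the t-distribution with 6 df = 0.319889.
Step 6: alpha = 0.05. fail to reject H0.

rho = 0.4048, p = 0.319889, fail to reject H0 at alpha = 0.05.


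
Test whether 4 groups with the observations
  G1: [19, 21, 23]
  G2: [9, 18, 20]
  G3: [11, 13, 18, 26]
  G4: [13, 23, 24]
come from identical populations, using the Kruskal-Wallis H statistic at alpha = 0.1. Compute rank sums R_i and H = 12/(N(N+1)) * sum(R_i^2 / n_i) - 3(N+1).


Step 1: Combine all N = 13 observations and assign midranks.
sorted (value, group, rank): (9,G2,1), (11,G3,2), (13,G3,3.5), (13,G4,3.5), (18,G2,5.5), (18,G3,5.5), (19,G1,7), (20,G2,8), (21,G1,9), (23,G1,10.5), (23,G4,10.5), (24,G4,12), (26,G3,13)
Step 2: Sum ranks within each group.
R_1 = 26.5 (n_1 = 3)
R_2 = 14.5 (n_2 = 3)
R_3 = 24 (n_3 = 4)
R_4 = 26 (n_4 = 3)
Step 3: H = 12/(N(N+1)) * sum(R_i^2/n_i) - 3(N+1)
     = 12/(13*14) * (26.5^2/3 + 14.5^2/3 + 24^2/4 + 26^2/3) - 3*14
     = 0.065934 * 673.5 - 42
     = 2.406593.
Step 4: Ties present; correction factor C = 1 - 18/(13^3 - 13) = 0.991758. Corrected H = 2.406593 / 0.991758 = 2.426593.
Step 5: Under H0, H ~ chi^2(3); p-value = 0.488704.
Step 6: alpha = 0.1. fail to reject H0.

H = 2.4266, df = 3, p = 0.488704, fail to reject H0.


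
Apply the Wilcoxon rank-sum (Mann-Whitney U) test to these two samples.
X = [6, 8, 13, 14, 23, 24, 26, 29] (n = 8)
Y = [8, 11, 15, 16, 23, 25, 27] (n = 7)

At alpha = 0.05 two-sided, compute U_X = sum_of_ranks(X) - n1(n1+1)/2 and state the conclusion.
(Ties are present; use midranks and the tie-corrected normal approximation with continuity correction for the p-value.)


Step 1: Combine and sort all 15 observations; assign midranks.
sorted (value, group): (6,X), (8,X), (8,Y), (11,Y), (13,X), (14,X), (15,Y), (16,Y), (23,X), (23,Y), (24,X), (25,Y), (26,X), (27,Y), (29,X)
ranks: 6->1, 8->2.5, 8->2.5, 11->4, 13->5, 14->6, 15->7, 16->8, 23->9.5, 23->9.5, 24->11, 25->12, 26->13, 27->14, 29->15
Step 2: Rank sum for X: R1 = 1 + 2.5 + 5 + 6 + 9.5 + 11 + 13 + 15 = 63.
Step 3: U_X = R1 - n1(n1+1)/2 = 63 - 8*9/2 = 63 - 36 = 27.
       U_Y = n1*n2 - U_X = 56 - 27 = 29.
Step 4: Ties are present, so use the tie-corrected normal approximation (with continuity correction) for the p-value.
Step 5: p-value = 0.953775; compare to alpha = 0.05. fail to reject H0.

U_X = 27, p = 0.953775, fail to reject H0 at alpha = 0.05.


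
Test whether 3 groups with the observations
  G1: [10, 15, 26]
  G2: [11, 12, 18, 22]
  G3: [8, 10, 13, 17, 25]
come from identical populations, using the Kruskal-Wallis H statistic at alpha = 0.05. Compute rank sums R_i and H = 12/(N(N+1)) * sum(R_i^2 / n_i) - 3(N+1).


Step 1: Combine all N = 12 observations and assign midranks.
sorted (value, group, rank): (8,G3,1), (10,G1,2.5), (10,G3,2.5), (11,G2,4), (12,G2,5), (13,G3,6), (15,G1,7), (17,G3,8), (18,G2,9), (22,G2,10), (25,G3,11), (26,G1,12)
Step 2: Sum ranks within each group.
R_1 = 21.5 (n_1 = 3)
R_2 = 28 (n_2 = 4)
R_3 = 28.5 (n_3 = 5)
Step 3: H = 12/(N(N+1)) * sum(R_i^2/n_i) - 3(N+1)
     = 12/(12*13) * (21.5^2/3 + 28^2/4 + 28.5^2/5) - 3*13
     = 0.076923 * 512.533 - 39
     = 0.425641.
Step 4: Ties present; correction factor C = 1 - 6/(12^3 - 12) = 0.996503. Corrected H = 0.425641 / 0.996503 = 0.427135.
Step 5: Under H0, H ~ chi^2(2); p-value = 0.807698.
Step 6: alpha = 0.05. fail to reject H0.

H = 0.4271, df = 2, p = 0.807698, fail to reject H0.


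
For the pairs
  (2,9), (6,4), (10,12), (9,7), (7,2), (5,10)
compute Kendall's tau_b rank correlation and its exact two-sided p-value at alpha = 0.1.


Step 1: Enumerate the 15 unordered pairs (i,j) with i<j and classify each by sign(x_j-x_i) * sign(y_j-y_i).
  (1,2):dx=+4,dy=-5->D; (1,3):dx=+8,dy=+3->C; (1,4):dx=+7,dy=-2->D; (1,5):dx=+5,dy=-7->D
  (1,6):dx=+3,dy=+1->C; (2,3):dx=+4,dy=+8->C; (2,4):dx=+3,dy=+3->C; (2,5):dx=+1,dy=-2->D
  (2,6):dx=-1,dy=+6->D; (3,4):dx=-1,dy=-5->C; (3,5):dx=-3,dy=-10->C; (3,6):dx=-5,dy=-2->C
  (4,5):dx=-2,dy=-5->C; (4,6):dx=-4,dy=+3->D; (5,6):dx=-2,dy=+8->D
Step 2: C = 8, D = 7, total pairs = 15.
Step 3: tau = (C - D)/(n(n-1)/2) = (8 - 7)/15 = 0.066667.
Step 4: Exact two-sided p-value (enumerate n! = 720 permutations of y under H0): p = 1.000000.
Step 5: alpha = 0.1. fail to reject H0.

tau_b = 0.0667 (C=8, D=7), p = 1.000000, fail to reject H0.
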